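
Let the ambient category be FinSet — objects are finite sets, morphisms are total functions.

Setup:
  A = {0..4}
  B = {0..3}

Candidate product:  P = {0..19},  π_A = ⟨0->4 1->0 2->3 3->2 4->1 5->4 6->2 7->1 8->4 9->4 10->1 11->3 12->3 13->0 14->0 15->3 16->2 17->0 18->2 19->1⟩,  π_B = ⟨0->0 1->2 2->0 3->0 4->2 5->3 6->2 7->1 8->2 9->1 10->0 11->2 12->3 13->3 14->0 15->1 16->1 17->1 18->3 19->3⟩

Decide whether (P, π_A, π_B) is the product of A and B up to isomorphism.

|A|·|B| = 5·4 = 20;  |P| = 20
Check the pairing map k ↦ (π_A(k), π_B(k)):
  0 -> (4,0)
  1 -> (0,2)
  2 -> (3,0)
  3 -> (2,0)
  4 -> (1,2)
  5 -> (4,3)
  6 -> (2,2)
  7 -> (1,1)
  8 -> (4,2)
  9 -> (4,1)
  10 -> (1,0)
  11 -> (3,2)
  12 -> (3,3)
  13 -> (0,3)
  14 -> (0,0)
  15 -> (3,1)
  16 -> (2,1)
  17 -> (0,1)
  18 -> (2,3)
  19 -> (1,3)
distinct pairs in image: 20 / 20 needed
  → bijection onto A×B; projections well-typed.

Answer: VALID PRODUCT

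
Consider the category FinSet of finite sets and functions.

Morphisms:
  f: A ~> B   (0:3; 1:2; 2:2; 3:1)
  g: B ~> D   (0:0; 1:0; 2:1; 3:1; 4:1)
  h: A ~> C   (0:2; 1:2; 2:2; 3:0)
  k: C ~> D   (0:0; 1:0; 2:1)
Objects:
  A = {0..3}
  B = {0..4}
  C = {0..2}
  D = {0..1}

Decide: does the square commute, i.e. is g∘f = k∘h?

Answer: COMMUTES

Derivation:
1) trace f;g:
  0 f~>3 g~>1
  1 f~>2 g~>1
  2 f~>2 g~>1
  3 f~>1 g~>0
  ⟦path⟧₁ = (0:1; 1:1; 2:1; 3:0)
2) trace h;k:
  0 h~>2 k~>1
  1 h~>2 k~>1
  2 h~>2 k~>1
  3 h~>0 k~>0
  ⟦path⟧₂ = (0:1; 1:1; 2:1; 3:0)
Equal? equal; square commutes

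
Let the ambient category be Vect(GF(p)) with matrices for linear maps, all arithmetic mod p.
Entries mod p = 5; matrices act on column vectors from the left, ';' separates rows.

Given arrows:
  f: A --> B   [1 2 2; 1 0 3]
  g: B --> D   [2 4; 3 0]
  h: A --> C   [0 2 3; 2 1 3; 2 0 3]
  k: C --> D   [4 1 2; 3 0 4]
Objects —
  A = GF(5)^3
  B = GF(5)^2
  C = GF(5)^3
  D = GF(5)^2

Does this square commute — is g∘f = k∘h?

Answer: COMMUTES

Derivation:
Path 1 = f;g:
  e0=[1,0,0] f-->[1,1] g-->[1,3]
  e1=[0,1,0] f-->[2,0] g-->[4,1]
  e2=[0,0,1] f-->[2,3] g-->[1,1]
  ⟦path⟧₁ = [1 4 1; 3 1 1]
Path 2 = h;k:
  e0=[1,0,0] h-->[0,2,2] k-->[1,3]
  e1=[0,1,0] h-->[2,1,0] k-->[4,1]
  e2=[0,0,1] h-->[3,3,3] k-->[1,1]
  ⟦path⟧₂ = [1 4 1; 3 1 1]
Equal? YES — commutes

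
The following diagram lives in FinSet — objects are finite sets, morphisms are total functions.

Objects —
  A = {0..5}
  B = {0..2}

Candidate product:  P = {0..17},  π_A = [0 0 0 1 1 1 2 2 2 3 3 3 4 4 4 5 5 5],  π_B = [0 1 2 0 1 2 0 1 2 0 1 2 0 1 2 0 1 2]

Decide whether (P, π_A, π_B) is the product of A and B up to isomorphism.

Answer: VALID PRODUCT

Work:
|A|·|B| = 6·3 = 18;  |P| = 18
Check the pairing map k ↦ (π_A(k), π_B(k)):
  0 : (0,0)
  1 : (0,1)
  2 : (0,2)
  3 : (1,0)
  4 : (1,1)
  5 : (1,2)
  6 : (2,0)
  7 : (2,1)
  8 : (2,2)
  9 : (3,0)
  10 : (3,1)
  11 : (3,2)
  12 : (4,0)
  13 : (4,1)
  14 : (4,2)
  15 : (5,0)
  16 : (5,1)
  17 : (5,2)
distinct pairs in image: 18 / 18 needed
  → bijection onto A×B; projections well-typed.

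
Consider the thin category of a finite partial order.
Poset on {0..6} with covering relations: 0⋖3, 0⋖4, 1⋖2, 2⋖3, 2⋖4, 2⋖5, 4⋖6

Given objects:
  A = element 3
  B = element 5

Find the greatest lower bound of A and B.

Answer: A∧B = 2

Trace:
Common predecessors of 3,5: {1,2}
  1 ≤ 2
  2 ≤ 2
glb = 2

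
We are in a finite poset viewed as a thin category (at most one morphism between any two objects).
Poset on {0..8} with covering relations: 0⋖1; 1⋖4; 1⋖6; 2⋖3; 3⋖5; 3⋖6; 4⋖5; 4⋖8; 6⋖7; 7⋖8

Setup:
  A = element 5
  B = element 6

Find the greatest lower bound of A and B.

Answer: NO MEET EXISTS

Trace:
Lower bounds of A=5 and B=6: {0,1,2,3}
  maximal lower bounds 1 and 3 are incomparable: neither 1⊑3 nor 3⊑1
→ no greatest lower bound exists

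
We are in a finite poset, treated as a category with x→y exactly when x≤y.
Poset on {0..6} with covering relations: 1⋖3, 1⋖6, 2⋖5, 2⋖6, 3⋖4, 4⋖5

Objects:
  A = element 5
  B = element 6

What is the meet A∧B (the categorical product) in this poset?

Answer: NO MEET EXISTS

Derivation:
Common predecessors of 5,6: {1,2}
  maximal lower bounds 1 and 2 are incomparable: neither 1<=2 nor 2<=1
→ no greatest lower bound exists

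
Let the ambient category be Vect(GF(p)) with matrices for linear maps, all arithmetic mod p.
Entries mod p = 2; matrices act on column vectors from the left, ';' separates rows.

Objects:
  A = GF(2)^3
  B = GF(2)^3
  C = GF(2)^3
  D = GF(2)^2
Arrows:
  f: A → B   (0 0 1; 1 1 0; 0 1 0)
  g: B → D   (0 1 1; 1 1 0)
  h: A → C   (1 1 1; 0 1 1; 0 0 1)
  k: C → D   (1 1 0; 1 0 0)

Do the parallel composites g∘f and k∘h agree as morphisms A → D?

1) trace f;g:
  e0=[1,0,0] f→[0,1,0] g→[1,1]
  e1=[0,1,0] f→[0,1,1] g→[0,1]
  e2=[0,0,1] f→[1,0,0] g→[0,1]
  ⟦path⟧₁ = (1 0 0; 1 1 1)
2) trace h;k:
  e0=[1,0,0] h→[1,0,0] k→[1,1]
  e1=[0,1,0] h→[1,1,0] k→[0,1]
  e2=[0,0,1] h→[1,1,1] k→[0,1]
  ⟦path⟧₂ = (1 0 0; 1 1 1)
Equal? YES — commutes

Answer: COMMUTES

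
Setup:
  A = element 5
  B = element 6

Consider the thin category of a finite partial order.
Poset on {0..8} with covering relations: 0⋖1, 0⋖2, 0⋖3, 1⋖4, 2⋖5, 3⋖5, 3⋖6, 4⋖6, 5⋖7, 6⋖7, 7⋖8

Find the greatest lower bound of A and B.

Common predecessors of 5,6: {0,3}
  0 ≤ 3
  3 ≤ 3
glb = 3

Answer: A∧B = 3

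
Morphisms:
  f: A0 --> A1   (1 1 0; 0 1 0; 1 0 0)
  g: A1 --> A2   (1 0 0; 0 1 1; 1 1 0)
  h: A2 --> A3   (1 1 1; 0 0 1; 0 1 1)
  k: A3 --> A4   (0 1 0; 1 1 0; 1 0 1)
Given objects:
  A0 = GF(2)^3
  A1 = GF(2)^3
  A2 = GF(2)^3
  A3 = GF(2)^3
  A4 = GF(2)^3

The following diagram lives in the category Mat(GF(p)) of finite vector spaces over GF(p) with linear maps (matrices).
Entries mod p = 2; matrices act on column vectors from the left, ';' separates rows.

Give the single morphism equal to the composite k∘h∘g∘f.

  e0=⟨1,0,0⟩ f-->⟨1,0,1⟩ g-->⟨1,1,1⟩ h-->⟨1,1,0⟩ k-->⟨1,0,1⟩
  e1=⟨0,1,0⟩ f-->⟨1,1,0⟩ g-->⟨1,1,0⟩ h-->⟨0,0,1⟩ k-->⟨0,0,1⟩
  e2=⟨0,0,1⟩ f-->⟨0,0,0⟩ g-->⟨0,0,0⟩ h-->⟨0,0,0⟩ k-->⟨0,0,0⟩
result: (1 0 0; 0 0 0; 1 1 0)

Answer: (1 0 0; 0 0 0; 1 1 0)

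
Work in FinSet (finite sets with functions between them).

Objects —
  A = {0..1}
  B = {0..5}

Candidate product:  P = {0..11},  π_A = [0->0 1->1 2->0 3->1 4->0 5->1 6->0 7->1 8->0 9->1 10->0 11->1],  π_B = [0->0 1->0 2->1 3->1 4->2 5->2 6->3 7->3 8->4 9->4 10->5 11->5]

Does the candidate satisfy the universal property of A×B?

|A|·|B| = 2·6 = 12;  |P| = 12
Check the pairing map k ↦ (π_A(k), π_B(k)):
  0 -> (0,0)
  1 -> (1,0)
  2 -> (0,1)
  3 -> (1,1)
  4 -> (0,2)
  5 -> (1,2)
  6 -> (0,3)
  7 -> (1,3)
  8 -> (0,4)
  9 -> (1,4)
  10 -> (0,5)
  11 -> (1,5)
distinct pairs in image: 12 / 12 needed
  → bijection onto A×B; projections well-typed.

Answer: VALID PRODUCT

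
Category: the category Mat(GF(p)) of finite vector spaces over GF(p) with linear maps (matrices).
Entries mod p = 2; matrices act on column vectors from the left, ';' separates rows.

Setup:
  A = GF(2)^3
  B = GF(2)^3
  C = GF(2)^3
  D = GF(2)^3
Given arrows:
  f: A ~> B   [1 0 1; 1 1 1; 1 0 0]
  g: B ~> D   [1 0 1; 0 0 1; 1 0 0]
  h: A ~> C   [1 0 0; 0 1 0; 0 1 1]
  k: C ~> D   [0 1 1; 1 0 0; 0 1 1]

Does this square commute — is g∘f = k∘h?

1) trace f;g:
  e0=(1,0,0) f~>(1,1,1) g~>(0,1,1)
  e1=(0,1,0) f~>(0,1,0) g~>(0,0,0)
  e2=(0,0,1) f~>(1,1,0) g~>(1,0,1)
  composite₁ = [0 0 1; 1 0 0; 1 0 1]
2) trace h;k:
  e0=(1,0,0) h~>(1,0,0) k~>(0,1,0)
  e1=(0,1,0) h~>(0,1,1) k~>(0,0,0)
  e2=(0,0,1) h~>(0,0,1) k~>(1,0,1)
  composite₂ = [0 0 1; 1 0 0; 0 0 1]
Equal? distinct morphisms ✗

Answer: DOES NOT COMMUTE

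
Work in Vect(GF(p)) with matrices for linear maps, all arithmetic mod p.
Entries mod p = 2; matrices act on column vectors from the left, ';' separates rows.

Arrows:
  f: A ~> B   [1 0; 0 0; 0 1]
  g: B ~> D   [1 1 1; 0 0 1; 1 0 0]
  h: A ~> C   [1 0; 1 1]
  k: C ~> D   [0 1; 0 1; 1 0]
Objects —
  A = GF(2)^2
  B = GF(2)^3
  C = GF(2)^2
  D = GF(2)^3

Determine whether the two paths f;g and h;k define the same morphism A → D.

Answer: DOES NOT COMMUTE

Trace:
Along f;g (path 1):
  e0=(1,0) f~>(1,0,0) g~>(1,0,1)
  e1=(0,1) f~>(0,0,1) g~>(1,1,0)
  ⟦path⟧₁ = [1 1; 0 1; 1 0]
Along h;k (path 2):
  e0=(1,0) h~>(1,1) k~>(1,1,1)
  e1=(0,1) h~>(0,1) k~>(1,1,0)
  ⟦path⟧₂ = [1 1; 1 1; 1 0]
Equal? distinct morphisms ✗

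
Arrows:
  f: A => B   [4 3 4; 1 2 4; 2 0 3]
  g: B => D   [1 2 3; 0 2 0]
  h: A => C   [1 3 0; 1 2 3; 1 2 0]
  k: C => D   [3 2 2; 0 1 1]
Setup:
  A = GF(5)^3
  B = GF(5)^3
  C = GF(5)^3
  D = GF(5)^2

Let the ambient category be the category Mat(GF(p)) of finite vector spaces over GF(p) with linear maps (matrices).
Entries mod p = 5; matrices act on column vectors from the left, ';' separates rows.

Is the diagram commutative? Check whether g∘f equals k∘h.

Path 1 = f;g:
  e0=[1,0,0] f=>[4,1,2] g=>[2,2]
  e1=[0,1,0] f=>[3,2,0] g=>[2,4]
  e2=[0,0,1] f=>[4,4,3] g=>[1,3]
  ⟦path⟧₁ = [2 2 1; 2 4 3]
Path 2 = h;k:
  e0=[1,0,0] h=>[1,1,1] k=>[2,2]
  e1=[0,1,0] h=>[3,2,2] k=>[2,4]
  e2=[0,0,1] h=>[0,3,0] k=>[1,3]
  ⟦path⟧₂ = [2 2 1; 2 4 3]
Equal? equal; square commutes

Answer: COMMUTES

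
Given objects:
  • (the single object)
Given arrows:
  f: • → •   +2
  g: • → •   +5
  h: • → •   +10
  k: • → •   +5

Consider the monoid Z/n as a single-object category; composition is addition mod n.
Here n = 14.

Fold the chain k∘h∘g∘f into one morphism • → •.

  0 +2≡2 +5≡7 +10≡3 +5≡8  (mod 14)
composite: +8

Answer: +8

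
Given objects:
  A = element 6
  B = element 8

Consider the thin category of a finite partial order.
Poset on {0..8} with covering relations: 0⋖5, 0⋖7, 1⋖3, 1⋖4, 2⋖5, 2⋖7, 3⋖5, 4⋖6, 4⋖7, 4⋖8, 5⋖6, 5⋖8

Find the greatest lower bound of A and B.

Answer: NO MEET EXISTS

Trace:
{x : x≤A ∧ x≤B} = {0,1,2,3,4,5}  (A=6, B=8)
  maximal lower bounds 4 and 5 are incomparable: neither 4≤5 nor 5≤4
→ no greatest lower bound exists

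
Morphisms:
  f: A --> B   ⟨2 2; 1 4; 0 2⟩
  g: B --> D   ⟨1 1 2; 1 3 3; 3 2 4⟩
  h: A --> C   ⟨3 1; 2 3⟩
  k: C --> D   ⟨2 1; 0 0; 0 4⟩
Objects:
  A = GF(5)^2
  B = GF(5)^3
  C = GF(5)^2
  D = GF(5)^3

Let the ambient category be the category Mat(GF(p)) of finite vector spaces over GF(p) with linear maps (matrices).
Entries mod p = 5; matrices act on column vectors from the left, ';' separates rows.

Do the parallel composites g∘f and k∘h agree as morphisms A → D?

Along f;g (path 1):
  e0=(1,0) f-->(2,1,0) g-->(3,0,3)
  e1=(0,1) f-->(2,4,2) g-->(0,0,2)
  ⟦path⟧₁ = ⟨3 0; 0 0; 3 2⟩
Along h;k (path 2):
  e0=(1,0) h-->(3,2) k-->(3,0,3)
  e1=(0,1) h-->(1,3) k-->(0,0,2)
  ⟦path⟧₂ = ⟨3 0; 0 0; 3 2⟩
Equal? YES — commutes

Answer: COMMUTES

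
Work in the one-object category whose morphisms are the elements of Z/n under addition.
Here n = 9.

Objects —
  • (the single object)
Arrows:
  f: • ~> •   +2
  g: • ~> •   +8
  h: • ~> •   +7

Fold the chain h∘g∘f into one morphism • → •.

Answer: +8

Derivation:
  0 +2≡2 +8≡1 +7≡8  (mod 9)
composite: +8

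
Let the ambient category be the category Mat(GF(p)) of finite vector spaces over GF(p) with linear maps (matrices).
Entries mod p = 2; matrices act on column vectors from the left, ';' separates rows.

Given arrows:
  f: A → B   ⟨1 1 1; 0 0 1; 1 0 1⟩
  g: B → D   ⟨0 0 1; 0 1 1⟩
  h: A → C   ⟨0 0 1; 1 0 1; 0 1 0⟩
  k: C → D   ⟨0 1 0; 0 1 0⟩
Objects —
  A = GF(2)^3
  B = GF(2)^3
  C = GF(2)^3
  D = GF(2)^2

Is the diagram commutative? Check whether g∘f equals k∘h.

Answer: DOES NOT COMMUTE

Work:
1) trace f;g:
  e0=⟨1,0,0⟩ f→⟨1,0,1⟩ g→⟨1,1⟩
  e1=⟨0,1,0⟩ f→⟨1,0,0⟩ g→⟨0,0⟩
  e2=⟨0,0,1⟩ f→⟨1,1,1⟩ g→⟨1,0⟩
  ⟦path⟧₁ = ⟨1 0 1; 1 0 0⟩
2) trace h;k:
  e0=⟨1,0,0⟩ h→⟨0,1,0⟩ k→⟨1,1⟩
  e1=⟨0,1,0⟩ h→⟨0,0,1⟩ k→⟨0,0⟩
  e2=⟨0,0,1⟩ h→⟨1,1,0⟩ k→⟨1,1⟩
  ⟦path⟧₂ = ⟨1 0 1; 1 0 1⟩
Equal? differ; not commutative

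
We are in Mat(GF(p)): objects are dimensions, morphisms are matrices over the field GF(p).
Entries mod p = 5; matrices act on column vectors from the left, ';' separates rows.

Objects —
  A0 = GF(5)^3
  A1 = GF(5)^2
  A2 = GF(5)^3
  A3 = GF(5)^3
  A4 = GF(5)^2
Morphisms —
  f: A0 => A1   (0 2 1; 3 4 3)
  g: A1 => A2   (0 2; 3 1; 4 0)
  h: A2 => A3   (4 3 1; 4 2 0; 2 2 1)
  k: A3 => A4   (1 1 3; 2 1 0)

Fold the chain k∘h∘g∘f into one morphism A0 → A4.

  e0=⟨1,0,0⟩ f=>⟨0,3⟩ g=>⟨1,3,0⟩ h=>⟨3,0,3⟩ k=>⟨2,1⟩
  e1=⟨0,1,0⟩ f=>⟨2,4⟩ g=>⟨3,0,3⟩ h=>⟨0,2,4⟩ k=>⟨4,2⟩
  e2=⟨0,0,1⟩ f=>⟨1,3⟩ g=>⟨1,1,4⟩ h=>⟨1,1,3⟩ k=>⟨1,3⟩
composite: (2 4 1; 1 2 3)

Answer: (2 4 1; 1 2 3)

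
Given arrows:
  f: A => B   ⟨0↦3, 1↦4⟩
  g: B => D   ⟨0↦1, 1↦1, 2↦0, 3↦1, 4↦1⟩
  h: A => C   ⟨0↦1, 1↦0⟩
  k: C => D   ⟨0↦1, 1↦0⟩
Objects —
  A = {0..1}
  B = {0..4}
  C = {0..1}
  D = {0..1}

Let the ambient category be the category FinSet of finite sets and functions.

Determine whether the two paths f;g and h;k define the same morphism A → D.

Answer: DOES NOT COMMUTE

Trace:
Path 1 = f;g:
  0 f=>3 g=>1
  1 f=>4 g=>1
  result₁ = ⟨0↦1, 1↦1⟩
Path 2 = h;k:
  0 h=>1 k=>0
  1 h=>0 k=>1
  result₂ = ⟨0↦0, 1↦1⟩
Equal? NO — does not commute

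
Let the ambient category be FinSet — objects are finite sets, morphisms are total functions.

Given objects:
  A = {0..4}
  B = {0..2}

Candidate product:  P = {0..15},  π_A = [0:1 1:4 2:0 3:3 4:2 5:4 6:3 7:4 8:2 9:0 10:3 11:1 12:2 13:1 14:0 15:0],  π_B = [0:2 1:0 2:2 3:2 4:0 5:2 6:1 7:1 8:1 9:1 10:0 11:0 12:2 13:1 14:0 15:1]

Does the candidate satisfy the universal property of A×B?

Answer: NOT A VALID PRODUCT — |P|=16 ≠ |A|·|B|=15

Derivation:
|A|·|B| = 5·3 = 15;  |P| = 16
  → cardinalities differ; no bijection possible.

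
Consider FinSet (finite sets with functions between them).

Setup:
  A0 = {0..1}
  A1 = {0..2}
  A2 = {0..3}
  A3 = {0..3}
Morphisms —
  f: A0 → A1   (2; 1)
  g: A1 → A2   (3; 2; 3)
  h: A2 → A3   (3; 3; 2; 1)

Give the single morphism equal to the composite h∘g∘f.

  0 f→2 g→3 h→1
  1 f→1 g→2 h→2
composite: (1; 2)

Answer: (1; 2)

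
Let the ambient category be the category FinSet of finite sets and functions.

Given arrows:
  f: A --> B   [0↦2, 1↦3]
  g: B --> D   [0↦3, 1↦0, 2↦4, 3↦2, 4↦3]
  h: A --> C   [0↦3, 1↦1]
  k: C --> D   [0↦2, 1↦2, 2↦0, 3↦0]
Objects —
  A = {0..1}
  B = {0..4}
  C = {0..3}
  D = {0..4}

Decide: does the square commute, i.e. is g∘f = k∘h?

Along f;g (path 1):
  0 f-->2 g-->4
  1 f-->3 g-->2
  result₁ = [0↦4, 1↦2]
Along h;k (path 2):
  0 h-->3 k-->0
  1 h-->1 k-->2
  result₂ = [0↦0, 1↦2]
Equal? distinct morphisms ✗

Answer: DOES NOT COMMUTE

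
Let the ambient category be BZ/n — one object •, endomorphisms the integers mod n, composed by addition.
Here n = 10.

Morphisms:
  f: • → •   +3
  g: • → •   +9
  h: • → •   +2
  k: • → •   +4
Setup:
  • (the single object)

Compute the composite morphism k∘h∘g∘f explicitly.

Answer: +8

Work:
  0 +3≡3 +9≡2 +2≡4 +4≡8  (mod 10)
⟦path⟧: +8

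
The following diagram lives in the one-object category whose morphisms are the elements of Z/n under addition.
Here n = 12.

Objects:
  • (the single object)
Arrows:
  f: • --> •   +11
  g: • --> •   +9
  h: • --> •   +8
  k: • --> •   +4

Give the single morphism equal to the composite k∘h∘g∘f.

Answer: +8

Derivation:
  0 +11≡11 +9≡8 +8≡4 +4≡8  (mod 12)
⟦path⟧: +8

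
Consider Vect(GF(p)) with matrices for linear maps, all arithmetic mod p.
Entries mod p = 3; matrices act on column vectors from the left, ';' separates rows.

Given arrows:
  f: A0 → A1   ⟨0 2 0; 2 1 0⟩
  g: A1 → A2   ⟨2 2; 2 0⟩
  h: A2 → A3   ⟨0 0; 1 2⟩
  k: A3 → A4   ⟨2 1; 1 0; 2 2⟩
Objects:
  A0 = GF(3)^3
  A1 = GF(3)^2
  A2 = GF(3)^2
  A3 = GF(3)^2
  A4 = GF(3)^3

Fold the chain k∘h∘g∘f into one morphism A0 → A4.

  e0=[1,0,0] f→[0,2] g→[1,0] h→[0,1] k→[1,0,2]
  e1=[0,1,0] f→[2,1] g→[0,1] h→[0,2] k→[2,0,1]
  e2=[0,0,1] f→[0,0] g→[0,0] h→[0,0] k→[0,0,0]
composite: ⟨1 2 0; 0 0 0; 2 1 0⟩

Answer: ⟨1 2 0; 0 0 0; 2 1 0⟩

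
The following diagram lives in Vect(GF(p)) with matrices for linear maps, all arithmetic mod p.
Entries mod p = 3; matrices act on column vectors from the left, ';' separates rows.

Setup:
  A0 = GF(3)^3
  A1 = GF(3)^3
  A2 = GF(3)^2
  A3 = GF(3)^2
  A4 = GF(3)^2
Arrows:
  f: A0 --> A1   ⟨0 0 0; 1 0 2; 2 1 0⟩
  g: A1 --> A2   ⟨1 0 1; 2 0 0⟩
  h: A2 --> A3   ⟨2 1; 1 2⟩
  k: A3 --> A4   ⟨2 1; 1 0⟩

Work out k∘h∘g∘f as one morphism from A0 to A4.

  e0=(1,0,0) f-->(0,1,2) g-->(2,0) h-->(1,2) k-->(1,1)
  e1=(0,1,0) f-->(0,0,1) g-->(1,0) h-->(2,1) k-->(2,2)
  e2=(0,0,1) f-->(0,2,0) g-->(0,0) h-->(0,0) k-->(0,0)
⟦path⟧: ⟨1 2 0; 1 2 0⟩

Answer: ⟨1 2 0; 1 2 0⟩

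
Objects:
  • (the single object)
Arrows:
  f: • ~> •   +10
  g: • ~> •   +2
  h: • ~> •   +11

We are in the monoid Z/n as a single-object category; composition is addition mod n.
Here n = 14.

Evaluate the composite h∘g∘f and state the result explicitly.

Answer: +9

Work:
  0 +10≡10 +2≡12 +11≡9  (mod 14)
composite: +9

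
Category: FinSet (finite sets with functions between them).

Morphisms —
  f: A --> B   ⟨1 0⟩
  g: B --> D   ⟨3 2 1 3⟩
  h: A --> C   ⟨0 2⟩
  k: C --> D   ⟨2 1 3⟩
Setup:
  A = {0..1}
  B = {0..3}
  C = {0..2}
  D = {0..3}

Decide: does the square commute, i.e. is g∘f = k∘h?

Along f;g (path 1):
  0 f-->1 g-->2
  1 f-->0 g-->3
  composite₁ = ⟨2 3⟩
Along h;k (path 2):
  0 h-->0 k-->2
  1 h-->2 k-->3
  composite₂ = ⟨2 3⟩
Equal? equal; square commutes

Answer: COMMUTES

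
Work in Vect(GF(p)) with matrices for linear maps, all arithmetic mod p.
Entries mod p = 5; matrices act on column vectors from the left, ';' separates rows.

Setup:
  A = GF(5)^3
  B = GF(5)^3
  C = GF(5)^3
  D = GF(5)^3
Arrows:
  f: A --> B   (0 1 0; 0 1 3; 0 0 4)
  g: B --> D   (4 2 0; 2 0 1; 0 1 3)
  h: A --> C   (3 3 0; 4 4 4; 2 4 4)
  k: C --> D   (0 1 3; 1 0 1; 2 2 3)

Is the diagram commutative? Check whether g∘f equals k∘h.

Answer: COMMUTES

Trace:
1) trace f;g:
  e0=⟨1,0,0⟩ f-->⟨0,0,0⟩ g-->⟨0,0,0⟩
  e1=⟨0,1,0⟩ f-->⟨1,1,0⟩ g-->⟨1,2,1⟩
  e2=⟨0,0,1⟩ f-->⟨0,3,4⟩ g-->⟨1,4,0⟩
  composite₁ = (0 1 1; 0 2 4; 0 1 0)
2) trace h;k:
  e0=⟨1,0,0⟩ h-->⟨3,4,2⟩ k-->⟨0,0,0⟩
  e1=⟨0,1,0⟩ h-->⟨3,4,4⟩ k-->⟨1,2,1⟩
  e2=⟨0,0,1⟩ h-->⟨0,4,4⟩ k-->⟨1,4,0⟩
  composite₂ = (0 1 1; 0 2 4; 0 1 0)
Equal? equal; square commutes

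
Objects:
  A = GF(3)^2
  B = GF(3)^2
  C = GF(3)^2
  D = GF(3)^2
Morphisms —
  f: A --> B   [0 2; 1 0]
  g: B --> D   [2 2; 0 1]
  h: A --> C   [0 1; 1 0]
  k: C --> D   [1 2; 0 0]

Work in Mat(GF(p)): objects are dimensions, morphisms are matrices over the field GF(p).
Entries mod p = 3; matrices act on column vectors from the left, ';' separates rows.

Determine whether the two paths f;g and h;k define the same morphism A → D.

Answer: DOES NOT COMMUTE

Work:
Path 1 = f;g:
  e0=(1,0) f-->(0,1) g-->(2,1)
  e1=(0,1) f-->(2,0) g-->(1,0)
  composite₁ = [2 1; 1 0]
Path 2 = h;k:
  e0=(1,0) h-->(0,1) k-->(2,0)
  e1=(0,1) h-->(1,0) k-->(1,0)
  composite₂ = [2 1; 0 0]
Equal? differ; not commutative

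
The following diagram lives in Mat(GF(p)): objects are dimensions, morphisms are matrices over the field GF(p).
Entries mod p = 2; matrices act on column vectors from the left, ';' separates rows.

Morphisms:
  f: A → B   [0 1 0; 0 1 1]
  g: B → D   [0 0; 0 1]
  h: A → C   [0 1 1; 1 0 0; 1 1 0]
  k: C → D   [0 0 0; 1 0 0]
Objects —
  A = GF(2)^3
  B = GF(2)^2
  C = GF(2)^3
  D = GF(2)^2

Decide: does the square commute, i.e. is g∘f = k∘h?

Answer: COMMUTES

Derivation:
Along f;g (path 1):
  e0=[1,0,0] f→[0,0] g→[0,0]
  e1=[0,1,0] f→[1,1] g→[0,1]
  e2=[0,0,1] f→[0,1] g→[0,1]
  composite₁ = [0 0 0; 0 1 1]
Along h;k (path 2):
  e0=[1,0,0] h→[0,1,1] k→[0,0]
  e1=[0,1,0] h→[1,0,1] k→[0,1]
  e2=[0,0,1] h→[1,0,0] k→[0,1]
  composite₂ = [0 0 0; 0 1 1]
Equal? same morphism ✓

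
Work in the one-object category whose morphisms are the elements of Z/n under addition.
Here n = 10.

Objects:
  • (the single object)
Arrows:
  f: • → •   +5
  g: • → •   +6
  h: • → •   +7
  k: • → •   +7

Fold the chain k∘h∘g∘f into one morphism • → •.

  0 +5≡5 +6≡1 +7≡8 +7≡5  (mod 10)
⟦path⟧: +5

Answer: +5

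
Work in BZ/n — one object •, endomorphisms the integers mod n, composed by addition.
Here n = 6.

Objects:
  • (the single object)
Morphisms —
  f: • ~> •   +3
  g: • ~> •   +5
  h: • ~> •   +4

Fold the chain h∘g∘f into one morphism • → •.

Answer: +0

Work:
  0 +3≡3 +5≡2 +4≡0  (mod 6)
result: +0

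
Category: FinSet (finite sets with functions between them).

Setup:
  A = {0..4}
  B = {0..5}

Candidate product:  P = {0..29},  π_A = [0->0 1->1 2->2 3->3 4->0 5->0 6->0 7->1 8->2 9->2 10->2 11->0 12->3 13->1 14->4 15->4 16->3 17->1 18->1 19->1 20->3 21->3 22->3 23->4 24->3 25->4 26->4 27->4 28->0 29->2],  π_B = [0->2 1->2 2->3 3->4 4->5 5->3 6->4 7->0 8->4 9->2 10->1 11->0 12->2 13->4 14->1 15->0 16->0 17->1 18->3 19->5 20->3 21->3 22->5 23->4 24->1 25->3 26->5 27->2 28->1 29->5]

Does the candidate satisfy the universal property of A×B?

Answer: NOT A VALID PRODUCT — duplicate pair at indices 21,20

Derivation:
|A|·|B| = 5·6 = 30;  |P| = 30
Check the pairing map k ↦ (π_A(k), π_B(k)):
  0 -> (0,2)
  1 -> (1,2)
  2 -> (2,3)
  3 -> (3,4)
  4 -> (0,5)
  5 -> (0,3)
  6 -> (0,4)
  7 -> (1,0)
  8 -> (2,4)
  9 -> (2,2)
  10 -> (2,1)
  11 -> (0,0)
  12 -> (3,2)
  13 -> (1,4)
  14 -> (4,1)
  15 -> (4,0)
  16 -> (3,0)
  17 -> (1,1)
  18 -> (1,3)
  19 -> (1,5)
  20 -> (3,3)
  21 -> (3,3)  ✗ repeats pair of k=20
  22 -> (3,5)
  23 -> (4,4)
  24 -> (3,1)
  25 -> (4,3)
  26 -> (4,5)
  27 -> (4,2)
  28 -> (0,1)
  29 -> (2,5)
distinct pairs in image: 29 / 30 needed
  → (3,3) hit at k=20 and k=21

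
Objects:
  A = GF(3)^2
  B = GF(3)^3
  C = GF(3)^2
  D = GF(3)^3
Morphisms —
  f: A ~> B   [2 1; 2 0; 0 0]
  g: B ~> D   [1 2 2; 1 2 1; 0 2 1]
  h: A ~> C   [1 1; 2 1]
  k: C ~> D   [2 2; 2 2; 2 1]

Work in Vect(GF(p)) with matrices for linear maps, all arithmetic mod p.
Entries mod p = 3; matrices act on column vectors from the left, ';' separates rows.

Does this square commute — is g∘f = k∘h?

Along f;g (path 1):
  e0=(1,0) f~>(2,2,0) g~>(0,0,1)
  e1=(0,1) f~>(1,0,0) g~>(1,1,0)
  composite₁ = [0 1; 0 1; 1 0]
Along h;k (path 2):
  e0=(1,0) h~>(1,2) k~>(0,0,1)
  e1=(0,1) h~>(1,1) k~>(1,1,0)
  composite₂ = [0 1; 0 1; 1 0]
Equal? YES — commutes

Answer: COMMUTES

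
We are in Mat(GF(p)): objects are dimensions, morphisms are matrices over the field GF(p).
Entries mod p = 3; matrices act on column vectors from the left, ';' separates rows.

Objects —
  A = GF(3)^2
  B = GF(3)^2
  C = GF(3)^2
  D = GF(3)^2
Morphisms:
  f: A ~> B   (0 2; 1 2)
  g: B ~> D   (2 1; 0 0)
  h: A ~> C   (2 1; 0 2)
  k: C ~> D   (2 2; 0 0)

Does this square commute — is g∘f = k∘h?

1) trace f;g:
  e0=[1,0] f~>[0,1] g~>[1,0]
  e1=[0,1] f~>[2,2] g~>[0,0]
  ⟦path⟧₁ = (1 0; 0 0)
2) trace h;k:
  e0=[1,0] h~>[2,0] k~>[1,0]
  e1=[0,1] h~>[1,2] k~>[0,0]
  ⟦path⟧₂ = (1 0; 0 0)
Equal? same morphism ✓

Answer: COMMUTES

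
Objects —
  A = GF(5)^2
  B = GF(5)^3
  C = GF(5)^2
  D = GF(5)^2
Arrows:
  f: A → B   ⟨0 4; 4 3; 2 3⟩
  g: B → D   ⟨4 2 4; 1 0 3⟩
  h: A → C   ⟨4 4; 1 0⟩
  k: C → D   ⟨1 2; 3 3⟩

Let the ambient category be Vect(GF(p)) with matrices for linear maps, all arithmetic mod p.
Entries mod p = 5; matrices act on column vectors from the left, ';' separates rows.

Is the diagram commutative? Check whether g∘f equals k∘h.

Answer: DOES NOT COMMUTE

Work:
Path 1 = f;g:
  e0=(1,0) f→(0,4,2) g→(1,1)
  e1=(0,1) f→(4,3,3) g→(4,3)
  composite₁ = ⟨1 4; 1 3⟩
Path 2 = h;k:
  e0=(1,0) h→(4,1) k→(1,0)
  e1=(0,1) h→(4,0) k→(4,2)
  composite₂ = ⟨1 4; 0 2⟩
Equal? NO — does not commute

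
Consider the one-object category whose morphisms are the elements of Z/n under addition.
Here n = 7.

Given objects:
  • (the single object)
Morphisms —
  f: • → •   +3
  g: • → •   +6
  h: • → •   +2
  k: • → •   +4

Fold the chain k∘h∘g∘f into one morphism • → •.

Answer: +1

Trace:
  0 +3≡3 +6≡2 +2≡4 +4≡1  (mod 7)
result: +1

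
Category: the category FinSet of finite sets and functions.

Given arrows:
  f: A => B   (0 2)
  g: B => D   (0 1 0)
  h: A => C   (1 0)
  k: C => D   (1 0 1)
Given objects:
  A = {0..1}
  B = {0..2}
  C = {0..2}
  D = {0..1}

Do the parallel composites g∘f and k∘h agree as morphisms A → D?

Along f;g (path 1):
  0 f=>0 g=>0
  1 f=>2 g=>0
  result₁ = (0 0)
Along h;k (path 2):
  0 h=>1 k=>0
  1 h=>0 k=>1
  result₂ = (0 1)
Equal? NO — does not commute

Answer: DOES NOT COMMUTE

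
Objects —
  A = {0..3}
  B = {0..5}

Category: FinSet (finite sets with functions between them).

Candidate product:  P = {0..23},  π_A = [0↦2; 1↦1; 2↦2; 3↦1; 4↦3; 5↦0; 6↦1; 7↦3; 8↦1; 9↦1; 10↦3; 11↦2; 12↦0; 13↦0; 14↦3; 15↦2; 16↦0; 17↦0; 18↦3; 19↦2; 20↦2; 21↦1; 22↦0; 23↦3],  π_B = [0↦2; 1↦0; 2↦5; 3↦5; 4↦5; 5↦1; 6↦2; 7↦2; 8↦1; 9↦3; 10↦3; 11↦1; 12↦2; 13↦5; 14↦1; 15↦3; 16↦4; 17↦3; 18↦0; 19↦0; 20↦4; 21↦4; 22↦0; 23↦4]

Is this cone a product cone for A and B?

Answer: VALID PRODUCT

Derivation:
|A|·|B| = 4·6 = 24;  |P| = 24
Check the pairing map k ↦ (π_A(k), π_B(k)):
  0 ↦ (2,2)
  1 ↦ (1,0)
  2 ↦ (2,5)
  3 ↦ (1,5)
  4 ↦ (3,5)
  5 ↦ (0,1)
  6 ↦ (1,2)
  7 ↦ (3,2)
  8 ↦ (1,1)
  9 ↦ (1,3)
  10 ↦ (3,3)
  11 ↦ (2,1)
  12 ↦ (0,2)
  13 ↦ (0,5)
  14 ↦ (3,1)
  15 ↦ (2,3)
  16 ↦ (0,4)
  17 ↦ (0,3)
  18 ↦ (3,0)
  19 ↦ (2,0)
  20 ↦ (2,4)
  21 ↦ (1,4)
  22 ↦ (0,0)
  23 ↦ (3,4)
distinct pairs in image: 24 / 24 needed
  → bijection onto A×B; projections well-typed.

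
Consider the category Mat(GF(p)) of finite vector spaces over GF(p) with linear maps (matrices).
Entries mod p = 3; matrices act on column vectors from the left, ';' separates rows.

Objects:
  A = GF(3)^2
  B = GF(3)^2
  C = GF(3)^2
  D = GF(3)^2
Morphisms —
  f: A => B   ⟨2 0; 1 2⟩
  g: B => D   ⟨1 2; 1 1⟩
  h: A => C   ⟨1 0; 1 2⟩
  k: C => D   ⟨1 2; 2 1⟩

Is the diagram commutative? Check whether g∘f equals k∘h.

Answer: DOES NOT COMMUTE

Work:
1) trace f;g:
  e0=[1,0] f=>[2,1] g=>[1,0]
  e1=[0,1] f=>[0,2] g=>[1,2]
  ⟦path⟧₁ = ⟨1 1; 0 2⟩
2) trace h;k:
  e0=[1,0] h=>[1,1] k=>[0,0]
  e1=[0,1] h=>[0,2] k=>[1,2]
  ⟦path⟧₂ = ⟨0 1; 0 2⟩
Equal? NO — does not commute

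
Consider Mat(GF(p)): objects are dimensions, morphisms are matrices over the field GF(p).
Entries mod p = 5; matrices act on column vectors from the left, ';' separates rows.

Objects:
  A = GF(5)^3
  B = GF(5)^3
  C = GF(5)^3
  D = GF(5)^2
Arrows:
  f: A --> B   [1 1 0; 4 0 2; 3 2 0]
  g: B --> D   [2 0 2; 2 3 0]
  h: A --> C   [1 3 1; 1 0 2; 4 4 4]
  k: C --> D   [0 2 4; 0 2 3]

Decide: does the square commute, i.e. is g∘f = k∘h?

1) trace f;g:
  e0=⟨1,0,0⟩ f-->⟨1,4,3⟩ g-->⟨3,4⟩
  e1=⟨0,1,0⟩ f-->⟨1,0,2⟩ g-->⟨1,2⟩
  e2=⟨0,0,1⟩ f-->⟨0,2,0⟩ g-->⟨0,1⟩
  composite₁ = [3 1 0; 4 2 1]
2) trace h;k:
  e0=⟨1,0,0⟩ h-->⟨1,1,4⟩ k-->⟨3,4⟩
  e1=⟨0,1,0⟩ h-->⟨3,0,4⟩ k-->⟨1,2⟩
  e2=⟨0,0,1⟩ h-->⟨1,2,4⟩ k-->⟨0,1⟩
  composite₂ = [3 1 0; 4 2 1]
Equal? same morphism ✓

Answer: COMMUTES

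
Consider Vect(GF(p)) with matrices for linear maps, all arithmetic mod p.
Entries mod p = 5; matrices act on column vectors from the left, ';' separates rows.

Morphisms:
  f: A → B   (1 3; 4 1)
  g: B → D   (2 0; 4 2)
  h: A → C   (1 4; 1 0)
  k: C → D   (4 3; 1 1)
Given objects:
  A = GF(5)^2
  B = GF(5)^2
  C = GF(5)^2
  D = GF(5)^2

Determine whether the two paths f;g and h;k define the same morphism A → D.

Path 1 = f;g:
  e0=[1,0] f→[1,4] g→[2,2]
  e1=[0,1] f→[3,1] g→[1,4]
  ⟦path⟧₁ = (2 1; 2 4)
Path 2 = h;k:
  e0=[1,0] h→[1,1] k→[2,2]
  e1=[0,1] h→[4,0] k→[1,4]
  ⟦path⟧₂ = (2 1; 2 4)
Equal? same morphism ✓

Answer: COMMUTES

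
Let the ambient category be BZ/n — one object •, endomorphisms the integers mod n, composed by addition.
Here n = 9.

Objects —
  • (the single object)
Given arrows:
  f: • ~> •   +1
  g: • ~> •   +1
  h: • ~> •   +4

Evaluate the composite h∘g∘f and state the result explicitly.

  0 +1≡1 +1≡2 +4≡6  (mod 9)
composite: +6

Answer: +6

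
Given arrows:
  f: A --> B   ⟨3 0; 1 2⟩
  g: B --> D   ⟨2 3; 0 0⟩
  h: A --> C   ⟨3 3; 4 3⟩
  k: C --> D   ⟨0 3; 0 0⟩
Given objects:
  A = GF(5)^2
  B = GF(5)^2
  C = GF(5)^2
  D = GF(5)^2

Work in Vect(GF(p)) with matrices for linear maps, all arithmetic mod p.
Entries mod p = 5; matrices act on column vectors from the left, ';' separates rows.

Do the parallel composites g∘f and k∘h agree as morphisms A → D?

Answer: DOES NOT COMMUTE

Trace:
Along f;g (path 1):
  e0=[1,0] f-->[3,1] g-->[4,0]
  e1=[0,1] f-->[0,2] g-->[1,0]
  result₁ = ⟨4 1; 0 0⟩
Along h;k (path 2):
  e0=[1,0] h-->[3,4] k-->[2,0]
  e1=[0,1] h-->[3,3] k-->[4,0]
  result₂ = ⟨2 4; 0 0⟩
Equal? NO — does not commute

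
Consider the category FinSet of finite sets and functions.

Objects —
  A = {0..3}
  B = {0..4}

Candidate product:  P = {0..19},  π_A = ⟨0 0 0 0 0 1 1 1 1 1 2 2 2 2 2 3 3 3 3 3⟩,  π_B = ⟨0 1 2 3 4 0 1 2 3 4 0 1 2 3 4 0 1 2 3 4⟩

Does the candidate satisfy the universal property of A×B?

Answer: VALID PRODUCT

Work:
|A|·|B| = 4·5 = 20;  |P| = 20
Check the pairing map k ↦ (π_A(k), π_B(k)):
  0 ↦ (0,0)
  1 ↦ (0,1)
  2 ↦ (0,2)
  3 ↦ (0,3)
  4 ↦ (0,4)
  5 ↦ (1,0)
  6 ↦ (1,1)
  7 ↦ (1,2)
  8 ↦ (1,3)
  9 ↦ (1,4)
  10 ↦ (2,0)
  11 ↦ (2,1)
  12 ↦ (2,2)
  13 ↦ (2,3)
  14 ↦ (2,4)
  15 ↦ (3,0)
  16 ↦ (3,1)
  17 ↦ (3,2)
  18 ↦ (3,3)
  19 ↦ (3,4)
distinct pairs in image: 20 / 20 needed
  → bijection onto A×B; projections well-typed.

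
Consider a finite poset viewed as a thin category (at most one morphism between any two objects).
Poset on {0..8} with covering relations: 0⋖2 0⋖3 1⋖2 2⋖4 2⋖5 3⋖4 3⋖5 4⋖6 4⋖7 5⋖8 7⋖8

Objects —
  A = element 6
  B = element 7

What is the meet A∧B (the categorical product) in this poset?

Common predecessors of 6,7: {0,1,2,3,4}
  0 ⊑ 4
  1 ⊑ 4
  2 ⊑ 4
  3 ⊑ 4
  4 ⊑ 4
glb = 4

Answer: A∧B = 4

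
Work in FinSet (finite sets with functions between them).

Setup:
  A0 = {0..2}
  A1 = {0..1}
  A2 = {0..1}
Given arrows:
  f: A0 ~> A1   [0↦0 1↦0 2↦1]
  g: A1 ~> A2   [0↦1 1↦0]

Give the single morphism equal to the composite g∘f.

  0 f~>0 g~>1
  1 f~>0 g~>1
  2 f~>1 g~>0
result: [0↦1 1↦1 2↦0]

Answer: [0↦1 1↦1 2↦0]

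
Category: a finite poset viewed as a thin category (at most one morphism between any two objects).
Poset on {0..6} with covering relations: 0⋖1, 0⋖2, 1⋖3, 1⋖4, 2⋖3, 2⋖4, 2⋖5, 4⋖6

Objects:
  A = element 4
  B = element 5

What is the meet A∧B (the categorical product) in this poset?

Answer: A∧B = 2

Derivation:
{x : x⊑A ∧ x⊑B} = {0,2}  (A=4, B=5)
  0 ⊑ 2
  2 ⊑ 2
glb = 2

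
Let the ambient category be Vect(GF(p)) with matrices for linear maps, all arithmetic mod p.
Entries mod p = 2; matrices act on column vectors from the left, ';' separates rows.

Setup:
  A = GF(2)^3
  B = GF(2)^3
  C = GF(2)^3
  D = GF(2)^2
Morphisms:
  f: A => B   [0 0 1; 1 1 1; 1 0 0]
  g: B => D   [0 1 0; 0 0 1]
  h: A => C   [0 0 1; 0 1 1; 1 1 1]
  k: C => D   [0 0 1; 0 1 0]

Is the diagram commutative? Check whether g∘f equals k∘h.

Along f;g (path 1):
  e0=(1,0,0) f=>(0,1,1) g=>(1,1)
  e1=(0,1,0) f=>(0,1,0) g=>(1,0)
  e2=(0,0,1) f=>(1,1,0) g=>(1,0)
  composite₁ = [1 1 1; 1 0 0]
Along h;k (path 2):
  e0=(1,0,0) h=>(0,0,1) k=>(1,0)
  e1=(0,1,0) h=>(0,1,1) k=>(1,1)
  e2=(0,0,1) h=>(1,1,1) k=>(1,1)
  composite₂ = [1 1 1; 0 1 1]
Equal? NO — does not commute

Answer: DOES NOT COMMUTE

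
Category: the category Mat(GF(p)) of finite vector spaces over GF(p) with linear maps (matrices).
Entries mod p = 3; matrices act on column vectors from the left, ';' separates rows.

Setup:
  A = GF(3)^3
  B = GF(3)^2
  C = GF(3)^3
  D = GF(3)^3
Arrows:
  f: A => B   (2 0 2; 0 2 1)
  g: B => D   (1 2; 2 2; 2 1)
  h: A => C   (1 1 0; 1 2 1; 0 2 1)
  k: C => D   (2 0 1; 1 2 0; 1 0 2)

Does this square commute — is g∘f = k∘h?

Along f;g (path 1):
  e0=⟨1,0,0⟩ f=>⟨2,0⟩ g=>⟨2,1,1⟩
  e1=⟨0,1,0⟩ f=>⟨0,2⟩ g=>⟨1,1,2⟩
  e2=⟨0,0,1⟩ f=>⟨2,1⟩ g=>⟨1,0,2⟩
  ⟦path⟧₁ = (2 1 1; 1 1 0; 1 2 2)
Along h;k (path 2):
  e0=⟨1,0,0⟩ h=>⟨1,1,0⟩ k=>⟨2,0,1⟩
  e1=⟨0,1,0⟩ h=>⟨1,2,2⟩ k=>⟨1,2,2⟩
  e2=⟨0,0,1⟩ h=>⟨0,1,1⟩ k=>⟨1,2,2⟩
  ⟦path⟧₂ = (2 1 1; 0 2 2; 1 2 2)
Equal? distinct morphisms ✗

Answer: DOES NOT COMMUTE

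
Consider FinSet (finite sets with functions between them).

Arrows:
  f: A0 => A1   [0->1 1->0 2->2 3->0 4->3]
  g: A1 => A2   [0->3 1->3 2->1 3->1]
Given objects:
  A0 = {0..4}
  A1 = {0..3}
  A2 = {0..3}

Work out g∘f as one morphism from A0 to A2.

  0 f=>1 g=>3
  1 f=>0 g=>3
  2 f=>2 g=>1
  3 f=>0 g=>3
  4 f=>3 g=>1
⟦path⟧: [0->3 1->3 2->1 3->3 4->1]

Answer: [0->3 1->3 2->1 3->3 4->1]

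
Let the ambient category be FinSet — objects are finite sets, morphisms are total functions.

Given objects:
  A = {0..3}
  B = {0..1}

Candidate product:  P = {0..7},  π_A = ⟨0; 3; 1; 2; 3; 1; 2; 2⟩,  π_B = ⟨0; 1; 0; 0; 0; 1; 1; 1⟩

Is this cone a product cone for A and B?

|A|·|B| = 4·2 = 8;  |P| = 8
Check the pairing map k ↦ (π_A(k), π_B(k)):
  0 ↦ (0,0)
  1 ↦ (3,1)
  2 ↦ (1,0)
  3 ↦ (2,0)
  4 ↦ (3,0)
  5 ↦ (1,1)
  6 ↦ (2,1)
  7 ↦ (2,1)  ✗ repeats pair of k=6
distinct pairs in image: 7 / 8 needed
  → (2,1) hit at k=6 and k=7

Answer: NOT A VALID PRODUCT — duplicate pair at indices 6,7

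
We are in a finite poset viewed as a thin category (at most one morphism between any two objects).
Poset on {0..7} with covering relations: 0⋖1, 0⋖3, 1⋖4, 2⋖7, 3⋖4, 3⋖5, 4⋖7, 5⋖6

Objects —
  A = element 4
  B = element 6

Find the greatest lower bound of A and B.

Common predecessors of 4,6: {0,3}
  0 ⊑ 3
  3 ⊑ 3
glb = 3

Answer: A∧B = 3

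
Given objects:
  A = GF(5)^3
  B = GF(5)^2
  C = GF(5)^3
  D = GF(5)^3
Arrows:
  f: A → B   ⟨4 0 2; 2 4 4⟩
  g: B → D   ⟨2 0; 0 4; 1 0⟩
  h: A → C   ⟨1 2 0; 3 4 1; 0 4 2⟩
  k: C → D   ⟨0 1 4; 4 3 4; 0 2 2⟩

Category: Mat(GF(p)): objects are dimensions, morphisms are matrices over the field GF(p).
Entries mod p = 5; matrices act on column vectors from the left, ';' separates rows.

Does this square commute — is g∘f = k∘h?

1) trace f;g:
  e0=[1,0,0] f→[4,2] g→[3,3,4]
  e1=[0,1,0] f→[0,4] g→[0,1,0]
  e2=[0,0,1] f→[2,4] g→[4,1,2]
  composite₁ = ⟨3 0 4; 3 1 1; 4 0 2⟩
2) trace h;k:
  e0=[1,0,0] h→[1,3,0] k→[3,3,1]
  e1=[0,1,0] h→[2,4,4] k→[0,1,1]
  e2=[0,0,1] h→[0,1,2] k→[4,1,1]
  composite₂ = ⟨3 0 4; 3 1 1; 1 1 1⟩
Equal? NO — does not commute

Answer: DOES NOT COMMUTE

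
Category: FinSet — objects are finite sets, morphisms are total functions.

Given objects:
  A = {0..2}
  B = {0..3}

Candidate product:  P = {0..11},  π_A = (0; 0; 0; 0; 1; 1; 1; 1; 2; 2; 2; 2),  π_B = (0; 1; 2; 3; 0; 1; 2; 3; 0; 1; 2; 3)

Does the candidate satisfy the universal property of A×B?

|A|·|B| = 3·4 = 12;  |P| = 12
Check the pairing map k ↦ (π_A(k), π_B(k)):
  0 ↦ (0,0)
  1 ↦ (0,1)
  2 ↦ (0,2)
  3 ↦ (0,3)
  4 ↦ (1,0)
  5 ↦ (1,1)
  6 ↦ (1,2)
  7 ↦ (1,3)
  8 ↦ (2,0)
  9 ↦ (2,1)
  10 ↦ (2,2)
  11 ↦ (2,3)
distinct pairs in image: 12 / 12 needed
  → bijection onto A×B; projections well-typed.

Answer: VALID PRODUCT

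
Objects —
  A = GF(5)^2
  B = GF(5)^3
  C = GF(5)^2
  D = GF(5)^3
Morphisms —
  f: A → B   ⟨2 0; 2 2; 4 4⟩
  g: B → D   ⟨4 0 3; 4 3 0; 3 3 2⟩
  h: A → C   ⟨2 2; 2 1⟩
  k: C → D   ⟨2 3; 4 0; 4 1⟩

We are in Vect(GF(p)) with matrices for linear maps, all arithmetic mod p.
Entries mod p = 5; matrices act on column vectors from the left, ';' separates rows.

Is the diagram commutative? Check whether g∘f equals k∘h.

Answer: DOES NOT COMMUTE

Trace:
Path 1 = f;g:
  e0=[1,0] f→[2,2,4] g→[0,4,0]
  e1=[0,1] f→[0,2,4] g→[2,1,4]
  result₁ = ⟨0 2; 4 1; 0 4⟩
Path 2 = h;k:
  e0=[1,0] h→[2,2] k→[0,3,0]
  e1=[0,1] h→[2,1] k→[2,3,4]
  result₂ = ⟨0 2; 3 3; 0 4⟩
Equal? differ; not commutative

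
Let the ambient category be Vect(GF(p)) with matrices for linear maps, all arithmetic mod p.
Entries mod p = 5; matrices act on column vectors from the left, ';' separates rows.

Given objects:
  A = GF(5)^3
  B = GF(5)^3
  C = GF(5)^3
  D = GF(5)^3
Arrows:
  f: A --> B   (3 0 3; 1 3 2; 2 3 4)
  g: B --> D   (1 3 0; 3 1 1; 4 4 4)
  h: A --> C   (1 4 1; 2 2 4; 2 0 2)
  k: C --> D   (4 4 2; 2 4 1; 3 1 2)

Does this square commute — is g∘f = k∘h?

Answer: COMMUTES

Work:
Path 1 = f;g:
  e0=⟨1,0,0⟩ f-->⟨3,1,2⟩ g-->⟨1,2,4⟩
  e1=⟨0,1,0⟩ f-->⟨0,3,3⟩ g-->⟨4,1,4⟩
  e2=⟨0,0,1⟩ f-->⟨3,2,4⟩ g-->⟨4,0,1⟩
  ⟦path⟧₁ = (1 4 4; 2 1 0; 4 4 1)
Path 2 = h;k:
  e0=⟨1,0,0⟩ h-->⟨1,2,2⟩ k-->⟨1,2,4⟩
  e1=⟨0,1,0⟩ h-->⟨4,2,0⟩ k-->⟨4,1,4⟩
  e2=⟨0,0,1⟩ h-->⟨1,4,2⟩ k-->⟨4,0,1⟩
  ⟦path⟧₂ = (1 4 4; 2 1 0; 4 4 1)
Equal? same morphism ✓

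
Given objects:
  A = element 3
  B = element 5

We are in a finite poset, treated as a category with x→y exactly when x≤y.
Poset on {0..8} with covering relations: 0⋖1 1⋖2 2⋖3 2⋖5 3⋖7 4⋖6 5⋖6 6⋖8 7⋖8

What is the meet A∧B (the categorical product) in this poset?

{x : x⊑A ∧ x⊑B} = {0,1,2}  (A=3, B=5)
  0 ⊑ 2
  1 ⊑ 2
  2 ⊑ 2
glb = 2

Answer: A∧B = 2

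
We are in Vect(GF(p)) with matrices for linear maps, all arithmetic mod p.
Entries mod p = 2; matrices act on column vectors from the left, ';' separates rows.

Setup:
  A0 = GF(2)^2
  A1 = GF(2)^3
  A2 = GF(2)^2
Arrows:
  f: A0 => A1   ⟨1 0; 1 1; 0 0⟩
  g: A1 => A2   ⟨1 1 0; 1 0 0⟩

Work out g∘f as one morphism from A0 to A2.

  e0=(1,0) f=>(1,1,0) g=>(0,1)
  e1=(0,1) f=>(0,1,0) g=>(1,0)
result: ⟨0 1; 1 0⟩

Answer: ⟨0 1; 1 0⟩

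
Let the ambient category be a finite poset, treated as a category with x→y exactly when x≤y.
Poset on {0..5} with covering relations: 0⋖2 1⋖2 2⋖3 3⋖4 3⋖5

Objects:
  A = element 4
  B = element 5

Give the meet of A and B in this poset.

Lower bounds of A=4 and B=5: {0,1,2,3}
  0 ⊑ 3
  1 ⊑ 3
  2 ⊑ 3
  3 ⊑ 3
glb = 3

Answer: A∧B = 3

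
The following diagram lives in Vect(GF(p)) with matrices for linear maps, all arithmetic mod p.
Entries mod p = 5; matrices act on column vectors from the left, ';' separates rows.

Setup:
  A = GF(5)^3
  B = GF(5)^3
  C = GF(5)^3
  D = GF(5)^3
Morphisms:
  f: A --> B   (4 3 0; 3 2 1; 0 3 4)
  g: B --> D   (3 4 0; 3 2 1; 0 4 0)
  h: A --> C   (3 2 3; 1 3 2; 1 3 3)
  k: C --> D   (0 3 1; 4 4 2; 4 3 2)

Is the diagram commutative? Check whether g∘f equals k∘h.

1) trace f;g:
  e0=(1,0,0) f-->(4,3,0) g-->(4,3,2)
  e1=(0,1,0) f-->(3,2,3) g-->(2,1,3)
  e2=(0,0,1) f-->(0,1,4) g-->(4,1,4)
  result₁ = (4 2 4; 3 1 1; 2 3 4)
2) trace h;k:
  e0=(1,0,0) h-->(3,1,1) k-->(4,3,2)
  e1=(0,1,0) h-->(2,3,3) k-->(2,1,3)
  e2=(0,0,1) h-->(3,2,3) k-->(4,1,4)
  result₂ = (4 2 4; 3 1 1; 2 3 4)
Equal? same morphism ✓

Answer: COMMUTES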